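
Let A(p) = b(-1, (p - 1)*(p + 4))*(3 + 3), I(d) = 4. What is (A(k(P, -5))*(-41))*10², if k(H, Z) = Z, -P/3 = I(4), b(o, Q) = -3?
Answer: 73800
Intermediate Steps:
P = -12 (P = -3*4 = -12)
A(p) = -18 (A(p) = -3*(3 + 3) = -3*6 = -18)
(A(k(P, -5))*(-41))*10² = -18*(-41)*10² = 738*100 = 73800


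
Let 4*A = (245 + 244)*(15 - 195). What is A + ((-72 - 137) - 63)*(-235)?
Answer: 41915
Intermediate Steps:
A = -22005 (A = ((245 + 244)*(15 - 195))/4 = (489*(-180))/4 = (¼)*(-88020) = -22005)
A + ((-72 - 137) - 63)*(-235) = -22005 + ((-72 - 137) - 63)*(-235) = -22005 + (-209 - 63)*(-235) = -22005 - 272*(-235) = -22005 + 63920 = 41915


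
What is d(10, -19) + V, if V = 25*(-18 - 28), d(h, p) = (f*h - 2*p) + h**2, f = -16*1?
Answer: -1172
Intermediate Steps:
f = -16
d(h, p) = h**2 - 16*h - 2*p (d(h, p) = (-16*h - 2*p) + h**2 = h**2 - 16*h - 2*p)
V = -1150 (V = 25*(-46) = -1150)
d(10, -19) + V = (10**2 - 16*10 - 2*(-19)) - 1150 = (100 - 160 + 38) - 1150 = -22 - 1150 = -1172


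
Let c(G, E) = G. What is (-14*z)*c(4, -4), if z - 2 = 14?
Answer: -896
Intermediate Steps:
z = 16 (z = 2 + 14 = 16)
(-14*z)*c(4, -4) = -14*16*4 = -224*4 = -896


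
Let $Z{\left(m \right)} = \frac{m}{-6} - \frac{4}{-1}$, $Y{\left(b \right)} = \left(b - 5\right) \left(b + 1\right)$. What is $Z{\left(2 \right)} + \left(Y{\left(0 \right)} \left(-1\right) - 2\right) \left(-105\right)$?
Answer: $- \frac{934}{3} \approx -311.33$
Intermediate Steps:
$Y{\left(b \right)} = \left(1 + b\right) \left(-5 + b\right)$ ($Y{\left(b \right)} = \left(-5 + b\right) \left(1 + b\right) = \left(1 + b\right) \left(-5 + b\right)$)
$Z{\left(m \right)} = 4 - \frac{m}{6}$ ($Z{\left(m \right)} = m \left(- \frac{1}{6}\right) - -4 = - \frac{m}{6} + 4 = 4 - \frac{m}{6}$)
$Z{\left(2 \right)} + \left(Y{\left(0 \right)} \left(-1\right) - 2\right) \left(-105\right) = \left(4 - \frac{1}{3}\right) + \left(\left(-5 + 0^{2} - 0\right) \left(-1\right) - 2\right) \left(-105\right) = \left(4 - \frac{1}{3}\right) + \left(\left(-5 + 0 + 0\right) \left(-1\right) - 2\right) \left(-105\right) = \frac{11}{3} + \left(\left(-5\right) \left(-1\right) - 2\right) \left(-105\right) = \frac{11}{3} + \left(5 - 2\right) \left(-105\right) = \frac{11}{3} + 3 \left(-105\right) = \frac{11}{3} - 315 = - \frac{934}{3}$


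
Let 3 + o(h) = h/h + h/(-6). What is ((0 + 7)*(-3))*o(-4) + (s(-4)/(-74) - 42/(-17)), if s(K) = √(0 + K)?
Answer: 518/17 - I/37 ≈ 30.471 - 0.027027*I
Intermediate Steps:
o(h) = -2 - h/6 (o(h) = -3 + (h/h + h/(-6)) = -3 + (1 + h*(-⅙)) = -3 + (1 - h/6) = -2 - h/6)
s(K) = √K
((0 + 7)*(-3))*o(-4) + (s(-4)/(-74) - 42/(-17)) = ((0 + 7)*(-3))*(-2 - ⅙*(-4)) + (√(-4)/(-74) - 42/(-17)) = (7*(-3))*(-2 + ⅔) + ((2*I)*(-1/74) - 42*(-1/17)) = -21*(-4/3) + (-I/37 + 42/17) = 28 + (42/17 - I/37) = 518/17 - I/37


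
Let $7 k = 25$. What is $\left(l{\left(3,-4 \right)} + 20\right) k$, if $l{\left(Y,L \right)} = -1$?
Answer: $\frac{475}{7} \approx 67.857$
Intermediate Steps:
$k = \frac{25}{7}$ ($k = \frac{1}{7} \cdot 25 = \frac{25}{7} \approx 3.5714$)
$\left(l{\left(3,-4 \right)} + 20\right) k = \left(-1 + 20\right) \frac{25}{7} = 19 \cdot \frac{25}{7} = \frac{475}{7}$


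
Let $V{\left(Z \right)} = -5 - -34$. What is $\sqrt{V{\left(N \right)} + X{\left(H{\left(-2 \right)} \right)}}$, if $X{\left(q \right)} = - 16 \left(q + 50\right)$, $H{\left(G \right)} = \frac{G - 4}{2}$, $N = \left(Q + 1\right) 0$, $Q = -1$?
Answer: $i \sqrt{723} \approx 26.889 i$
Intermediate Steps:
$N = 0$ ($N = \left(-1 + 1\right) 0 = 0 \cdot 0 = 0$)
$H{\left(G \right)} = -2 + \frac{G}{2}$ ($H{\left(G \right)} = \left(-4 + G\right) \frac{1}{2} = -2 + \frac{G}{2}$)
$X{\left(q \right)} = -800 - 16 q$ ($X{\left(q \right)} = - 16 \left(50 + q\right) = -800 - 16 q$)
$V{\left(Z \right)} = 29$ ($V{\left(Z \right)} = -5 + 34 = 29$)
$\sqrt{V{\left(N \right)} + X{\left(H{\left(-2 \right)} \right)}} = \sqrt{29 - \left(800 + 16 \left(-2 + \frac{1}{2} \left(-2\right)\right)\right)} = \sqrt{29 - \left(800 + 16 \left(-2 - 1\right)\right)} = \sqrt{29 - 752} = \sqrt{-723} = i \sqrt{723}$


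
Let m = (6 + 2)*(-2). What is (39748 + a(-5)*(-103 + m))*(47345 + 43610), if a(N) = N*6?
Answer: 3939988690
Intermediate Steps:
a(N) = 6*N
m = -16 (m = 8*(-2) = -16)
(39748 + a(-5)*(-103 + m))*(47345 + 43610) = (39748 + (6*(-5))*(-103 - 16))*(47345 + 43610) = (39748 - 30*(-119))*90955 = (39748 + 3570)*90955 = 43318*90955 = 3939988690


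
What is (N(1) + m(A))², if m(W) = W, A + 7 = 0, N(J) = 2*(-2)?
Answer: 121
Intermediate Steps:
N(J) = -4
A = -7 (A = -7 + 0 = -7)
(N(1) + m(A))² = (-4 - 7)² = (-11)² = 121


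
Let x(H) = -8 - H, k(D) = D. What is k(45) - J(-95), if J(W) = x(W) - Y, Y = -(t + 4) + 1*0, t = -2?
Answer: -44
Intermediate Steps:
Y = -2 (Y = -(-2 + 4) + 1*0 = -1*2 + 0 = -2 + 0 = -2)
J(W) = -6 - W (J(W) = (-8 - W) - 1*(-2) = (-8 - W) + 2 = -6 - W)
k(45) - J(-95) = 45 - (-6 - 1*(-95)) = 45 - (-6 + 95) = 45 - 1*89 = 45 - 89 = -44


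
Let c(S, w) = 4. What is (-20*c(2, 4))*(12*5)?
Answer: -4800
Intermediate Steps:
(-20*c(2, 4))*(12*5) = (-20*4)*(12*5) = -80*60 = -4800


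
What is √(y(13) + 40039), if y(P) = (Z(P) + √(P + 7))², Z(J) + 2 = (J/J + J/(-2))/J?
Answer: 3*√(3009317 - 728*√5)/26 ≈ 200.11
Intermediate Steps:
Z(J) = -2 + (1 - J/2)/J (Z(J) = -2 + (J/J + J/(-2))/J = -2 + (1 + J*(-½))/J = -2 + (1 - J/2)/J)
y(P) = (-5/2 + 1/P + √(7 + P))² (y(P) = ((-5/2 + 1/P) + √(P + 7))² = ((-5/2 + 1/P) + √(7 + P))² = (-5/2 + 1/P + √(7 + P))²)
√(y(13) + 40039) = √((¼)*(2 + 13*(-5 + 2*√(7 + 13)))²/13² + 40039) = √((¼)*(1/169)*(2 + 13*(-5 + 2*√20))² + 40039) = √((¼)*(1/169)*(2 + 13*(-5 + 2*(2*√5)))² + 40039) = √((¼)*(1/169)*(2 + 13*(-5 + 4*√5))² + 40039) = √((¼)*(1/169)*(2 + (-65 + 52*√5))² + 40039) = √((¼)*(1/169)*(-63 + 52*√5)² + 40039) = √((-63 + 52*√5)²/676 + 40039) = √(40039 + (-63 + 52*√5)²/676)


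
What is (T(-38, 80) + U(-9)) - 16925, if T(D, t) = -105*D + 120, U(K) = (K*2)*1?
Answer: -12833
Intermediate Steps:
U(K) = 2*K (U(K) = (2*K)*1 = 2*K)
T(D, t) = 120 - 105*D
(T(-38, 80) + U(-9)) - 16925 = ((120 - 105*(-38)) + 2*(-9)) - 16925 = ((120 + 3990) - 18) - 16925 = (4110 - 18) - 16925 = 4092 - 16925 = -12833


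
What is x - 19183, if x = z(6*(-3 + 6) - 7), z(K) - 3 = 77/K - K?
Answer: -19184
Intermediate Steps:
z(K) = 3 - K + 77/K (z(K) = 3 + (77/K - K) = 3 + (-K + 77/K) = 3 - K + 77/K)
x = -1 (x = 3 - (6*(-3 + 6) - 7) + 77/(6*(-3 + 6) - 7) = 3 - (6*3 - 7) + 77/(6*3 - 7) = 3 - (18 - 7) + 77/(18 - 7) = 3 - 1*11 + 77/11 = 3 - 11 + 77*(1/11) = 3 - 11 + 7 = -1)
x - 19183 = -1 - 19183 = -19184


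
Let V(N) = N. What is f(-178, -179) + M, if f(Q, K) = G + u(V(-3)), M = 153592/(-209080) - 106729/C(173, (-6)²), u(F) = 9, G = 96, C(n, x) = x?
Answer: -2691263279/940860 ≈ -2860.4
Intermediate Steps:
M = -2790053579/940860 (M = 153592/(-209080) - 106729/((-6)²) = 153592*(-1/209080) - 106729/36 = -19199/26135 - 106729*1/36 = -19199/26135 - 106729/36 = -2790053579/940860 ≈ -2965.4)
f(Q, K) = 105 (f(Q, K) = 96 + 9 = 105)
f(-178, -179) + M = 105 - 2790053579/940860 = -2691263279/940860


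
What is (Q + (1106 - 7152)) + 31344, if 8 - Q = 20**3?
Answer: 17306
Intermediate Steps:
Q = -7992 (Q = 8 - 1*20**3 = 8 - 1*8000 = 8 - 8000 = -7992)
(Q + (1106 - 7152)) + 31344 = (-7992 + (1106 - 7152)) + 31344 = (-7992 - 6046) + 31344 = -14038 + 31344 = 17306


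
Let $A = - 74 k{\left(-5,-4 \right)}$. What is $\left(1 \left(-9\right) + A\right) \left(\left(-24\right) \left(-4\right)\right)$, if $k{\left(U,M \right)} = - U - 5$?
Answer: $-864$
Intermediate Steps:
$k{\left(U,M \right)} = -5 - U$
$A = 0$ ($A = - 74 \left(-5 - -5\right) = - 74 \left(-5 + 5\right) = \left(-74\right) 0 = 0$)
$\left(1 \left(-9\right) + A\right) \left(\left(-24\right) \left(-4\right)\right) = \left(1 \left(-9\right) + 0\right) \left(\left(-24\right) \left(-4\right)\right) = \left(-9 + 0\right) 96 = \left(-9\right) 96 = -864$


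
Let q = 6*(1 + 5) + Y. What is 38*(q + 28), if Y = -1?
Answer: 2394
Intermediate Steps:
q = 35 (q = 6*(1 + 5) - 1 = 6*6 - 1 = 36 - 1 = 35)
38*(q + 28) = 38*(35 + 28) = 38*63 = 2394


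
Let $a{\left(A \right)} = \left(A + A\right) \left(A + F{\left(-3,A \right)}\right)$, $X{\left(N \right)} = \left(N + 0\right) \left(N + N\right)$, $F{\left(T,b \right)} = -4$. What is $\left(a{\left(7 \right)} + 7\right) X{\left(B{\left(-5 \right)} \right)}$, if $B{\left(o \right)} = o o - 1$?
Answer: $56448$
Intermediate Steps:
$B{\left(o \right)} = -1 + o^{2}$ ($B{\left(o \right)} = o^{2} - 1 = -1 + o^{2}$)
$X{\left(N \right)} = 2 N^{2}$ ($X{\left(N \right)} = N 2 N = 2 N^{2}$)
$a{\left(A \right)} = 2 A \left(-4 + A\right)$ ($a{\left(A \right)} = \left(A + A\right) \left(A - 4\right) = 2 A \left(-4 + A\right)$)
$\left(a{\left(7 \right)} + 7\right) X{\left(B{\left(-5 \right)} \right)} = \left(2 \cdot 7 \left(-4 + 7\right) + 7\right) 2 \left(-1 + \left(-5\right)^{2}\right)^{2} = \left(2 \cdot 7 \cdot 3 + 7\right) 2 \left(-1 + 25\right)^{2} = \left(42 + 7\right) 2 \cdot 24^{2} = 49 \cdot 2 \cdot 576 = 49 \cdot 1152 = 56448$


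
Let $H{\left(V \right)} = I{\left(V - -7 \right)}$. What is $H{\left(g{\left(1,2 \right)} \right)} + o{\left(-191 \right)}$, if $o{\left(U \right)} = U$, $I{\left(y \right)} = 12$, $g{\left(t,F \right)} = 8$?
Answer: $-179$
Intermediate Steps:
$H{\left(V \right)} = 12$
$H{\left(g{\left(1,2 \right)} \right)} + o{\left(-191 \right)} = 12 - 191 = -179$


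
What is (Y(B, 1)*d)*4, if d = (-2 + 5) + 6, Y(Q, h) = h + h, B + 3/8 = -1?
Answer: 72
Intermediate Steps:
B = -11/8 (B = -3/8 - 1 = -11/8 ≈ -1.3750)
Y(Q, h) = 2*h
d = 9 (d = 3 + 6 = 9)
(Y(B, 1)*d)*4 = ((2*1)*9)*4 = (2*9)*4 = 18*4 = 72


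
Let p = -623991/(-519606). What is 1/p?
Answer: 173202/207997 ≈ 0.83271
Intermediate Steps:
p = 207997/173202 (p = -623991*(-1/519606) = 207997/173202 ≈ 1.2009)
1/p = 1/(207997/173202) = 173202/207997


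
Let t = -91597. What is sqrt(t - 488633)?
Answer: 3*I*sqrt(64470) ≈ 761.73*I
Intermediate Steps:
sqrt(t - 488633) = sqrt(-91597 - 488633) = sqrt(-580230) = 3*I*sqrt(64470)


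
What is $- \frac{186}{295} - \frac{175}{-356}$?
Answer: $- \frac{14591}{105020} \approx -0.13894$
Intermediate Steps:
$- \frac{186}{295} - \frac{175}{-356} = \left(-186\right) \frac{1}{295} - - \frac{175}{356} = - \frac{186}{295} + \frac{175}{356} = - \frac{14591}{105020}$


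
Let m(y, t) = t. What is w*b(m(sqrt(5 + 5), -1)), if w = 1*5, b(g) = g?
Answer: -5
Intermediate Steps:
w = 5
w*b(m(sqrt(5 + 5), -1)) = 5*(-1) = -5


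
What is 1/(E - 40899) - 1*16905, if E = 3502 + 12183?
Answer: -426242671/25214 ≈ -16905.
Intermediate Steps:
E = 15685
1/(E - 40899) - 1*16905 = 1/(15685 - 40899) - 1*16905 = 1/(-25214) - 16905 = -1/25214 - 16905 = -426242671/25214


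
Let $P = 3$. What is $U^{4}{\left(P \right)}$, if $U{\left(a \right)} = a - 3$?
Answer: $0$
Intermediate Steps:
$U{\left(a \right)} = -3 + a$
$U^{4}{\left(P \right)} = \left(-3 + 3\right)^{4} = 0^{4} = 0$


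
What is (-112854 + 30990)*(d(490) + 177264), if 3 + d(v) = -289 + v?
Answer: -14527749168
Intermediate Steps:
d(v) = -292 + v (d(v) = -3 + (-289 + v) = -292 + v)
(-112854 + 30990)*(d(490) + 177264) = (-112854 + 30990)*((-292 + 490) + 177264) = -81864*(198 + 177264) = -81864*177462 = -14527749168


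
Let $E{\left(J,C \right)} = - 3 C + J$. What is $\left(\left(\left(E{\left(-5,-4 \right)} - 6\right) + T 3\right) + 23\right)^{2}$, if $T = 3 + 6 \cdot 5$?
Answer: $15129$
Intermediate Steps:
$E{\left(J,C \right)} = J - 3 C$
$T = 33$ ($T = 3 + 30 = 33$)
$\left(\left(\left(E{\left(-5,-4 \right)} - 6\right) + T 3\right) + 23\right)^{2} = \left(\left(\left(\left(-5 - -12\right) - 6\right) + 33 \cdot 3\right) + 23\right)^{2} = \left(\left(\left(\left(-5 + 12\right) - 6\right) + 99\right) + 23\right)^{2} = \left(\left(\left(7 - 6\right) + 99\right) + 23\right)^{2} = \left(\left(1 + 99\right) + 23\right)^{2} = \left(100 + 23\right)^{2} = 123^{2} = 15129$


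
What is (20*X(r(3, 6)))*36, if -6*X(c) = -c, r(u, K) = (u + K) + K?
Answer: 1800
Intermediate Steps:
r(u, K) = u + 2*K (r(u, K) = (K + u) + K = u + 2*K)
X(c) = c/6 (X(c) = -(-1)*c/6 = c/6)
(20*X(r(3, 6)))*36 = (20*((3 + 2*6)/6))*36 = (20*((3 + 12)/6))*36 = (20*((⅙)*15))*36 = (20*(5/2))*36 = 50*36 = 1800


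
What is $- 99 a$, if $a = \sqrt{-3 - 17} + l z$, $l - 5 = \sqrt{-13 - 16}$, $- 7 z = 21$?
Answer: $1485 - 198 i \sqrt{5} + 297 i \sqrt{29} \approx 1485.0 + 1156.7 i$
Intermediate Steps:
$z = -3$ ($z = \left(- \frac{1}{7}\right) 21 = -3$)
$l = 5 + i \sqrt{29}$ ($l = 5 + \sqrt{-13 - 16} = 5 + \sqrt{-29} = 5 + i \sqrt{29} \approx 5.0 + 5.3852 i$)
$a = -15 - 3 i \sqrt{29} + 2 i \sqrt{5}$ ($a = \sqrt{-3 - 17} + \left(5 + i \sqrt{29}\right) \left(-3\right) = \sqrt{-20} - \left(15 + 3 i \sqrt{29}\right) = 2 i \sqrt{5} - \left(15 + 3 i \sqrt{29}\right) = -15 - 3 i \sqrt{29} + 2 i \sqrt{5} \approx -15.0 - 11.683 i$)
$- 99 a = - 99 \left(-15 - 3 i \sqrt{29} + 2 i \sqrt{5}\right) = 1485 - 198 i \sqrt{5} + 297 i \sqrt{29}$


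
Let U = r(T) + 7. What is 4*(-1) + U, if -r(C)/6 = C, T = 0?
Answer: 3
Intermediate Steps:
r(C) = -6*C
U = 7 (U = -6*0 + 7 = 0 + 7 = 7)
4*(-1) + U = 4*(-1) + 7 = -4 + 7 = 3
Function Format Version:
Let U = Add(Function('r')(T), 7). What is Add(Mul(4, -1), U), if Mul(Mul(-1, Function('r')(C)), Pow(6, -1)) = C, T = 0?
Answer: 3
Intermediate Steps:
Function('r')(C) = Mul(-6, C)
U = 7 (U = Add(Mul(-6, 0), 7) = Add(0, 7) = 7)
Add(Mul(4, -1), U) = Add(Mul(4, -1), 7) = Add(-4, 7) = 3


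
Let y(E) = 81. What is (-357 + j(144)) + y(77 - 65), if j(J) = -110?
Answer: -386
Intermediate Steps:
(-357 + j(144)) + y(77 - 65) = (-357 - 110) + 81 = -467 + 81 = -386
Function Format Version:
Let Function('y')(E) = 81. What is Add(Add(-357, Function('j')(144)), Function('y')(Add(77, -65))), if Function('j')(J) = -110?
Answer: -386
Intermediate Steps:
Add(Add(-357, Function('j')(144)), Function('y')(Add(77, -65))) = Add(Add(-357, -110), 81) = Add(-467, 81) = -386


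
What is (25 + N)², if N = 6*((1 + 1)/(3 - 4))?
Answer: 169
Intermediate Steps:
N = -12 (N = 6*(2/(-1)) = 6*(2*(-1)) = 6*(-2) = -12)
(25 + N)² = (25 - 12)² = 13² = 169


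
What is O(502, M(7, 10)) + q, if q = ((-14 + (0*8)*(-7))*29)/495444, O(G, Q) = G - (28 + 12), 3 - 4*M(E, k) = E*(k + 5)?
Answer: 114447361/247722 ≈ 462.00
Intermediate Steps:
M(E, k) = 3/4 - E*(5 + k)/4 (M(E, k) = 3/4 - E*(k + 5)/4 = 3/4 - E*(5 + k)/4)
O(G, Q) = -40 + G (O(G, Q) = G - 1*40 = G - 40 = -40 + G)
q = -203/247722 (q = ((-14 + 0*(-7))*29)*(1/495444) = ((-14 + 0)*29)*(1/495444) = -14*29*(1/495444) = -406*1/495444 = -203/247722 ≈ -0.00081947)
O(502, M(7, 10)) + q = (-40 + 502) - 203/247722 = 462 - 203/247722 = 114447361/247722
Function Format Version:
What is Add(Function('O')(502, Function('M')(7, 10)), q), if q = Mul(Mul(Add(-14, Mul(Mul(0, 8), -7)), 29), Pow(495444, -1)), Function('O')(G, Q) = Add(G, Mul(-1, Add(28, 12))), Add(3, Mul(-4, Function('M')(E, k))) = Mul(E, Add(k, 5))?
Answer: Rational(114447361, 247722) ≈ 462.00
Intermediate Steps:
Function('M')(E, k) = Add(Rational(3, 4), Mul(Rational(-1, 4), E, Add(5, k))) (Function('M')(E, k) = Add(Rational(3, 4), Mul(Rational(-1, 4), Mul(E, Add(k, 5)))) = Add(Rational(3, 4), Mul(Rational(-1, 4), Mul(E, Add(5, k)))) = Add(Rational(3, 4), Mul(Rational(-1, 4), E, Add(5, k))))
Function('O')(G, Q) = Add(-40, G) (Function('O')(G, Q) = Add(G, Mul(-1, 40)) = Add(G, -40) = Add(-40, G))
q = Rational(-203, 247722) (q = Mul(Mul(Add(-14, Mul(0, -7)), 29), Rational(1, 495444)) = Mul(Mul(Add(-14, 0), 29), Rational(1, 495444)) = Mul(Mul(-14, 29), Rational(1, 495444)) = Mul(-406, Rational(1, 495444)) = Rational(-203, 247722) ≈ -0.00081947)
Add(Function('O')(502, Function('M')(7, 10)), q) = Add(Add(-40, 502), Rational(-203, 247722)) = Add(462, Rational(-203, 247722)) = Rational(114447361, 247722)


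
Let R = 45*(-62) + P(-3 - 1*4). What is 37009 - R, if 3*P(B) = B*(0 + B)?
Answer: 119348/3 ≈ 39783.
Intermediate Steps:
P(B) = B**2/3 (P(B) = (B*(0 + B))/3 = (B*B)/3 = B**2/3)
R = -8321/3 (R = 45*(-62) + (-3 - 1*4)**2/3 = -2790 + (-3 - 4)**2/3 = -2790 + (1/3)*(-7)**2 = -2790 + (1/3)*49 = -2790 + 49/3 = -8321/3 ≈ -2773.7)
37009 - R = 37009 - 1*(-8321/3) = 37009 + 8321/3 = 119348/3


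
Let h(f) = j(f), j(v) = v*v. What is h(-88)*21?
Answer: 162624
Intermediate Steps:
j(v) = v²
h(f) = f²
h(-88)*21 = (-88)²*21 = 7744*21 = 162624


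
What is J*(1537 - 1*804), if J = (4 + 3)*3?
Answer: 15393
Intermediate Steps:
J = 21 (J = 7*3 = 21)
J*(1537 - 1*804) = 21*(1537 - 1*804) = 21*(1537 - 804) = 21*733 = 15393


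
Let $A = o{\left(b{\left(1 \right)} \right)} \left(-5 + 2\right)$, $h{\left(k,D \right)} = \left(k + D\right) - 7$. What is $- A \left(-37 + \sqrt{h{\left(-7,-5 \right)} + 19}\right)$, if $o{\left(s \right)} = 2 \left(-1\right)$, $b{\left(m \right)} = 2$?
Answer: $222$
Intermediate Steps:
$h{\left(k,D \right)} = -7 + D + k$ ($h{\left(k,D \right)} = \left(D + k\right) - 7 = -7 + D + k$)
$o{\left(s \right)} = -2$
$A = 6$ ($A = - 2 \left(-5 + 2\right) = \left(-2\right) \left(-3\right) = 6$)
$- A \left(-37 + \sqrt{h{\left(-7,-5 \right)} + 19}\right) = - 6 \left(-37 + \sqrt{\left(-7 - 5 - 7\right) + 19}\right) = - 6 \left(-37 + \sqrt{-19 + 19}\right) = - 6 \left(-37 + \sqrt{0}\right) = - 6 \left(-37 + 0\right) = - 6 \left(-37\right) = \left(-1\right) \left(-222\right) = 222$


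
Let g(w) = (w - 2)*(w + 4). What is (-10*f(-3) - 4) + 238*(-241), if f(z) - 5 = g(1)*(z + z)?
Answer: -57712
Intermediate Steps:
g(w) = (-2 + w)*(4 + w)
f(z) = 5 - 10*z (f(z) = 5 + (-8 + 1² + 2*1)*(z + z) = 5 + (-8 + 1 + 2)*(2*z) = 5 - 10*z)
(-10*f(-3) - 4) + 238*(-241) = (-10*(5 - 10*(-3)) - 4) + 238*(-241) = (-10*(5 + 30) - 4) - 57358 = (-10*35 - 4) - 57358 = (-350 - 4) - 57358 = -354 - 57358 = -57712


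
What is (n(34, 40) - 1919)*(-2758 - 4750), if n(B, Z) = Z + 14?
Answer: 14002420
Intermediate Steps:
n(B, Z) = 14 + Z
(n(34, 40) - 1919)*(-2758 - 4750) = ((14 + 40) - 1919)*(-2758 - 4750) = (54 - 1919)*(-7508) = -1865*(-7508) = 14002420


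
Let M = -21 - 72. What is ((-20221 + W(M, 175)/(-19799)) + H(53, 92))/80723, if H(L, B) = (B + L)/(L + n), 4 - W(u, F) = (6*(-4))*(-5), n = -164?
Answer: -44442327248/177404049147 ≈ -0.25051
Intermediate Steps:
M = -93
W(u, F) = -116 (W(u, F) = 4 - 6*(-4)*(-5) = 4 - (-24)*(-5) = 4 - 1*120 = 4 - 120 = -116)
H(L, B) = (B + L)/(-164 + L) (H(L, B) = (B + L)/(L - 164) = (B + L)/(-164 + L))
((-20221 + W(M, 175)/(-19799)) + H(53, 92))/80723 = ((-20221 - 116/(-19799)) + (92 + 53)/(-164 + 53))/80723 = ((-20221 - 116*(-1/19799)) + 145/(-111))*(1/80723) = ((-20221 + 116/19799) - 1/111*145)*(1/80723) = (-400355463/19799 - 145/111)*(1/80723) = -44442327248/2197689*1/80723 = -44442327248/177404049147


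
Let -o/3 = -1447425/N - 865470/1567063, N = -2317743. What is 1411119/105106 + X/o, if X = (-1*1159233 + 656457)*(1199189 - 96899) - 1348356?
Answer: 7835864936910770850562353307/3062895447439210 ≈ 2.5583e+12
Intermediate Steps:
o = -87423042855/403561033201 (o = -3*(-1447425/(-2317743) - 865470/1567063) = -3*(-1447425*(-1/2317743) - 865470*1/1567063) = -3*(160825/257527 - 865470/1567063) = -3*29141014285/403561033201 = -87423042855/403561033201 ≈ -0.21663)
X = -554206305396 (X = (-1159233 + 656457)*1102290 - 1348356 = -502776*1102290 - 1348356 = -554204957040 - 1348356 = -554206305396)
1411119/105106 + X/o = 1411119/105106 - 554206305396/(-87423042855/403561033201) = 1411119*(1/105106) - 554206305396*(-403561033201/87423042855) = 1411119/105106 + 74552023070706233817532/29141014285 = 7835864936910770850562353307/3062895447439210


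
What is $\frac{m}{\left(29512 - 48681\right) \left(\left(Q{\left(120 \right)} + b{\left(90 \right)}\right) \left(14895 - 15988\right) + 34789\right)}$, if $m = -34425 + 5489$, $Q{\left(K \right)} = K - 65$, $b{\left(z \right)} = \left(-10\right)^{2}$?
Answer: $- \frac{14468}{1290322897} \approx -1.1213 \cdot 10^{-5}$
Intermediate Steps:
$b{\left(z \right)} = 100$
$Q{\left(K \right)} = -65 + K$ ($Q{\left(K \right)} = K - 65 = -65 + K$)
$m = -28936$
$\frac{m}{\left(29512 - 48681\right) \left(\left(Q{\left(120 \right)} + b{\left(90 \right)}\right) \left(14895 - 15988\right) + 34789\right)} = - \frac{28936}{\left(29512 - 48681\right) \left(\left(\left(-65 + 120\right) + 100\right) \left(14895 - 15988\right) + 34789\right)} = - \frac{28936}{\left(-19169\right) \left(\left(55 + 100\right) \left(-1093\right) + 34789\right)} = - \frac{28936}{\left(-19169\right) \left(155 \left(-1093\right) + 34789\right)} = - \frac{28936}{\left(-19169\right) \left(-169415 + 34789\right)} = - \frac{28936}{\left(-19169\right) \left(-134626\right)} = - \frac{28936}{2580645794} = \left(-28936\right) \frac{1}{2580645794} = - \frac{14468}{1290322897}$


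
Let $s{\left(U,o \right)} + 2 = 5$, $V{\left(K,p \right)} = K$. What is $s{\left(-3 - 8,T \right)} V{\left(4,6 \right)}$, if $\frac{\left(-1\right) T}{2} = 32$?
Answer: $12$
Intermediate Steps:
$T = -64$ ($T = \left(-2\right) 32 = -64$)
$s{\left(U,o \right)} = 3$ ($s{\left(U,o \right)} = -2 + 5 = 3$)
$s{\left(-3 - 8,T \right)} V{\left(4,6 \right)} = 3 \cdot 4 = 12$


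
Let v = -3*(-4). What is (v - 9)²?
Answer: 9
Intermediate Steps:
v = 12
(v - 9)² = (12 - 9)² = 3² = 9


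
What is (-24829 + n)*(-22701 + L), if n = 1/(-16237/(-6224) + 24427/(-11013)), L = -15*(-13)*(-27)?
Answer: 18596331264430470/26784433 ≈ 6.9430e+8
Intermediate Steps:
L = -5265 (L = 195*(-27) = -5265)
n = 68544912/26784433 (n = 1/(-16237*(-1/6224) + 24427*(-1/11013)) = 1/(16237/6224 - 24427/11013) = 1/(26784433/68544912) = 68544912/26784433 ≈ 2.5591)
(-24829 + n)*(-22701 + L) = (-24829 + 68544912/26784433)*(-22701 - 5265) = -664962142045/26784433*(-27966) = 18596331264430470/26784433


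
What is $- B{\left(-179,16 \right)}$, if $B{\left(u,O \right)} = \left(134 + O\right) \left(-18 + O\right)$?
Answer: $300$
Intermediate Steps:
$B{\left(u,O \right)} = \left(-18 + O\right) \left(134 + O\right)$
$- B{\left(-179,16 \right)} = - (-2412 + 16^{2} + 116 \cdot 16) = - (-2412 + 256 + 1856) = \left(-1\right) \left(-300\right) = 300$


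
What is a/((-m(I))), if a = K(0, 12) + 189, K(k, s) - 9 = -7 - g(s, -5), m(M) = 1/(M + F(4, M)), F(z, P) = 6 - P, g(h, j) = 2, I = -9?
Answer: -1134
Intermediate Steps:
m(M) = 1/6 (m(M) = 1/(M + (6 - M)) = 1/6)
K(k, s) = 0 (K(k, s) = 9 + (-7 - 1*2) = 9 + (-7 - 2) = 9 - 9 = 0)
a = 189 (a = 0 + 189 = 189)
a/((-m(I))) = 189/((-1*1/6)) = 189/(-1/6) = 189*(-6) = -1134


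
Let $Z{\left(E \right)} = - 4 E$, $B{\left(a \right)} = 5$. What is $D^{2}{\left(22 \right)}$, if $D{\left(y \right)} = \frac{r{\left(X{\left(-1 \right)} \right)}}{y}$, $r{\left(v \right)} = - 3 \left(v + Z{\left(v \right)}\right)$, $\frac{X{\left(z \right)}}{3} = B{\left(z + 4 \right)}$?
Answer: $\frac{18225}{484} \approx 37.655$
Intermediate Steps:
$X{\left(z \right)} = 15$ ($X{\left(z \right)} = 3 \cdot 5 = 15$)
$r{\left(v \right)} = 9 v$ ($r{\left(v \right)} = - 3 \left(v - 4 v\right) = - 3 \left(- 3 v\right) = 9 v$)
$D{\left(y \right)} = \frac{135}{y}$ ($D{\left(y \right)} = \frac{9 \cdot 15}{y} = \frac{135}{y}$)
$D^{2}{\left(22 \right)} = \left(\frac{135}{22}\right)^{2} = \frac{18225}{484}$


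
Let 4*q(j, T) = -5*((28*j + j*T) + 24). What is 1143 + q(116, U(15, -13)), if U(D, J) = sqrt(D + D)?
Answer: -2947 - 145*sqrt(30) ≈ -3741.2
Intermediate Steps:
U(D, J) = sqrt(2)*sqrt(D) (U(D, J) = sqrt(2*D) = sqrt(2)*sqrt(D))
q(j, T) = -30 - 35*j - 5*T*j/4 (q(j, T) = (-5*((28*j + j*T) + 24))/4 = (-5*((28*j + T*j) + 24))/4 = (-5*(24 + 28*j + T*j))/4 = (-120 - 140*j - 5*T*j)/4 = -30 - 35*j - 5*T*j/4)
1143 + q(116, U(15, -13)) = 1143 + (-30 - 35*116 - 5/4*sqrt(2)*sqrt(15)*116) = 1143 + (-30 - 4060 - 5/4*sqrt(30)*116) = 1143 + (-30 - 4060 - 145*sqrt(30)) = 1143 + (-4090 - 145*sqrt(30)) = -2947 - 145*sqrt(30)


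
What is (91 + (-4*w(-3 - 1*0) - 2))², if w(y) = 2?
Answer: 6561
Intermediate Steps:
(91 + (-4*w(-3 - 1*0) - 2))² = (91 + (-4*2 - 2))² = (91 + (-8 - 2))² = (91 - 10)² = 81² = 6561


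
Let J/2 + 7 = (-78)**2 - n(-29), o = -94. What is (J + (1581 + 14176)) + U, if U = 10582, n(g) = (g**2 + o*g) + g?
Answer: 31417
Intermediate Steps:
n(g) = g**2 - 93*g (n(g) = (g**2 - 94*g) + g = g**2 - 93*g)
J = 5078 (J = -14 + 2*((-78)**2 - (-29)*(-93 - 29)) = -14 + 2*(6084 - (-29)*(-122)) = -14 + 2*(6084 - 1*3538) = -14 + 2*(6084 - 3538) = -14 + 2*2546 = -14 + 5092 = 5078)
(J + (1581 + 14176)) + U = (5078 + (1581 + 14176)) + 10582 = (5078 + 15757) + 10582 = 20835 + 10582 = 31417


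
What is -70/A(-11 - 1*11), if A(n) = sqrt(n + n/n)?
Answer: 10*I*sqrt(21)/3 ≈ 15.275*I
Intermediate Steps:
A(n) = sqrt(1 + n) (A(n) = sqrt(n + 1) = sqrt(1 + n))
-70/A(-11 - 1*11) = -70/sqrt(1 + (-11 - 1*11)) = -70/sqrt(1 + (-11 - 11)) = -70/sqrt(1 - 22) = -70*(-I*sqrt(21)/21) = -(-10)*I*sqrt(21)/3 = 10*I*sqrt(21)/3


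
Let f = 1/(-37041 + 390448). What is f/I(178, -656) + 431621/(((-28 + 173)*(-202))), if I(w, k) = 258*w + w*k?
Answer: -5403196882678879/366663430864660 ≈ -14.736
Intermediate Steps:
I(w, k) = 258*w + k*w
f = 1/353407 ≈ 2.8296e-6
f/I(178, -656) + 431621/(((-28 + 173)*(-202))) = 1/(353407*((178*(258 - 656)))) + 431621/(((-28 + 173)*(-202))) = 1/(353407*((178*(-398)))) + 431621/((145*(-202))) = (1/353407)/(-70844) + 431621/(-29290) = (1/353407)*(-1/70844) + 431621*(-1/29290) = -1/25036765508 - 431621/29290 = -5403196882678879/366663430864660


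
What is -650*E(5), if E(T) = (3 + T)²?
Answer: -41600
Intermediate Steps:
-650*E(5) = -650*(3 + 5)² = -650*8² = -650*64 = -41600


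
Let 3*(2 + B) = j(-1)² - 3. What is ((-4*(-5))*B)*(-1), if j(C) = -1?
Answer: 160/3 ≈ 53.333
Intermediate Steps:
B = -8/3 (B = -2 + ((-1)² - 3)/3 = -2 + (1 - 3)/3 = -2 + (⅓)*(-2) = -2 - ⅔ = -8/3 ≈ -2.6667)
((-4*(-5))*B)*(-1) = (-4*(-5)*(-8/3))*(-1) = (20*(-8/3))*(-1) = -160/3*(-1) = 160/3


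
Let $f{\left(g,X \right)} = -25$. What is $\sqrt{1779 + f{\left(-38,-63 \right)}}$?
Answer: $\sqrt{1754} \approx 41.881$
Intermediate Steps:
$\sqrt{1779 + f{\left(-38,-63 \right)}} = \sqrt{1779 - 25} = \sqrt{1754}$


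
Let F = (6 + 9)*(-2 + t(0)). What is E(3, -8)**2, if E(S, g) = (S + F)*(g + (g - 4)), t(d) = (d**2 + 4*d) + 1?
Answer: 57600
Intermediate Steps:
t(d) = 1 + d**2 + 4*d
F = -15 (F = (6 + 9)*(-2 + (1 + 0**2 + 4*0)) = 15*(-2 + (1 + 0 + 0)) = 15*(-2 + 1) = 15*(-1) = -15)
E(S, g) = (-15 + S)*(-4 + 2*g) (E(S, g) = (S - 15)*(g + (g - 4)) = (-15 + S)*(g + (-4 + g)) = (-15 + S)*(-4 + 2*g))
E(3, -8)**2 = (60 - 30*(-8) - 4*3 + 2*3*(-8))**2 = (60 + 240 - 12 - 48)**2 = 240**2 = 57600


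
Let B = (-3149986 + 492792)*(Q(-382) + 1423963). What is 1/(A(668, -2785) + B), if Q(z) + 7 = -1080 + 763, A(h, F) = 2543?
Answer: -1/3782885006423 ≈ -2.6435e-13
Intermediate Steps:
Q(z) = -324 (Q(z) = -7 + (-1080 + 763) = -7 - 317 = -324)
B = -3782885008966 (B = (-3149986 + 492792)*(-324 + 1423963) = -2657194*1423639 = -3782885008966)
1/(A(668, -2785) + B) = 1/(2543 - 3782885008966) = 1/(-3782885006423) = -1/3782885006423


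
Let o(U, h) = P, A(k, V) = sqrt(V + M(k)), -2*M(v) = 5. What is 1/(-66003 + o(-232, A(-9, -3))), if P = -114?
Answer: -1/66117 ≈ -1.5125e-5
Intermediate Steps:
M(v) = -5/2 (M(v) = -1/2*5 = -5/2)
A(k, V) = sqrt(-5/2 + V) (A(k, V) = sqrt(V - 5/2) = sqrt(-5/2 + V))
o(U, h) = -114
1/(-66003 + o(-232, A(-9, -3))) = 1/(-66003 - 114) = 1/(-66117) = -1/66117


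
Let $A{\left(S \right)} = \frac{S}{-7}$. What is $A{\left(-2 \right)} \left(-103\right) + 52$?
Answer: $\frac{158}{7} \approx 22.571$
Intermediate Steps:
$A{\left(S \right)} = - \frac{S}{7}$ ($A{\left(S \right)} = S \left(- \frac{1}{7}\right) = - \frac{S}{7}$)
$A{\left(-2 \right)} \left(-103\right) + 52 = \left(- \frac{1}{7}\right) \left(-2\right) \left(-103\right) + 52 = \frac{2}{7} \left(-103\right) + 52 = - \frac{206}{7} + 52 = \frac{158}{7}$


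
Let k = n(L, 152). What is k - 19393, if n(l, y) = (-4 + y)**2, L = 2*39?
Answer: 2511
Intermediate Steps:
L = 78
k = 21904 (k = (-4 + 152)**2 = 148**2 = 21904)
k - 19393 = 21904 - 19393 = 2511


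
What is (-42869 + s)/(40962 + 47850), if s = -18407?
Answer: -15319/22203 ≈ -0.68995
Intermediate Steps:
(-42869 + s)/(40962 + 47850) = (-42869 - 18407)/(40962 + 47850) = -61276/88812 = -61276*1/88812 = -15319/22203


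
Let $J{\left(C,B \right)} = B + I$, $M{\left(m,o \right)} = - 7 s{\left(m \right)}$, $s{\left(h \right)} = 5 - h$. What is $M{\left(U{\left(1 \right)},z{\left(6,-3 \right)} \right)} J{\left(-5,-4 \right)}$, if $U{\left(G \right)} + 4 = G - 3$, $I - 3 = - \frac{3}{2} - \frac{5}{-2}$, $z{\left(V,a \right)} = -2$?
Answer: $0$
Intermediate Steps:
$I = 4$ ($I = 3 - \left(- \frac{5}{2} + \frac{3}{2}\right) = 3 - -1 = 3 + \left(- \frac{3}{2} + \frac{5}{2}\right) = 3 + 1 = 4$)
$U{\left(G \right)} = -7 + G$ ($U{\left(G \right)} = -4 + \left(G - 3\right) = -4 + \left(-3 + G\right) = -7 + G$)
$M{\left(m,o \right)} = -35 + 7 m$ ($M{\left(m,o \right)} = - 7 \left(5 - m\right) = -35 + 7 m$)
$J{\left(C,B \right)} = 4 + B$ ($J{\left(C,B \right)} = B + 4 = 4 + B$)
$M{\left(U{\left(1 \right)},z{\left(6,-3 \right)} \right)} J{\left(-5,-4 \right)} = \left(-35 + 7 \left(-7 + 1\right)\right) \left(4 - 4\right) = \left(-35 + 7 \left(-6\right)\right) 0 = \left(-35 - 42\right) 0 = \left(-77\right) 0 = 0$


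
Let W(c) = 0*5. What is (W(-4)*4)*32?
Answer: 0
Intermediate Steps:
W(c) = 0
(W(-4)*4)*32 = (0*4)*32 = 0*32 = 0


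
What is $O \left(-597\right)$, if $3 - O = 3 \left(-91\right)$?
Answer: $-164772$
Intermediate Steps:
$O = 276$ ($O = 3 - 3 \left(-91\right) = 3 - -273 = 3 + 273 = 276$)
$O \left(-597\right) = 276 \left(-597\right) = -164772$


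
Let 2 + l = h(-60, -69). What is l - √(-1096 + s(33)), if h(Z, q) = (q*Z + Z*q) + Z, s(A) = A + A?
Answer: 8218 - I*√1030 ≈ 8218.0 - 32.094*I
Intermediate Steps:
s(A) = 2*A
h(Z, q) = Z + 2*Z*q (h(Z, q) = (Z*q + Z*q) + Z = 2*Z*q + Z = Z + 2*Z*q)
l = 8218 (l = -2 - 60*(1 + 2*(-69)) = -2 - 60*(1 - 138) = -2 - 60*(-137) = -2 + 8220 = 8218)
l - √(-1096 + s(33)) = 8218 - √(-1096 + 2*33) = 8218 - √(-1096 + 66) = 8218 - √(-1030) = 8218 - I*√1030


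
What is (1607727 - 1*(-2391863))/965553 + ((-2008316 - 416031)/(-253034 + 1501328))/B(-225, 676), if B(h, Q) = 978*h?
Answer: 366212699308897297/88408316116289700 ≈ 4.1423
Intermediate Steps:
(1607727 - 1*(-2391863))/965553 + ((-2008316 - 416031)/(-253034 + 1501328))/B(-225, 676) = (1607727 - 1*(-2391863))/965553 + ((-2008316 - 416031)/(-253034 + 1501328))/((978*(-225))) = (1607727 + 2391863)*(1/965553) - 2424347/1248294/(-220050) = 3999590*(1/965553) - 2424347*1/1248294*(-1/220050) = 3999590/965553 - 2424347/1248294*(-1/220050) = 3999590/965553 + 2424347/274687094700 = 366212699308897297/88408316116289700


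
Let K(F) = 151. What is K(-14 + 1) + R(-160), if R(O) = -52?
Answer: 99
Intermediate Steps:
K(-14 + 1) + R(-160) = 151 - 52 = 99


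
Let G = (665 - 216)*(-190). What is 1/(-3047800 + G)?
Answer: -1/3133110 ≈ -3.1917e-7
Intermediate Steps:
G = -85310 (G = 449*(-190) = -85310)
1/(-3047800 + G) = 1/(-3047800 - 85310) = 1/(-3133110) = -1/3133110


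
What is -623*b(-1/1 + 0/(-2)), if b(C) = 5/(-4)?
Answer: 3115/4 ≈ 778.75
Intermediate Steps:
b(C) = -5/4 (b(C) = 5*(-¼) = -5/4)
-623*b(-1/1 + 0/(-2)) = -623*(-5/4) = 3115/4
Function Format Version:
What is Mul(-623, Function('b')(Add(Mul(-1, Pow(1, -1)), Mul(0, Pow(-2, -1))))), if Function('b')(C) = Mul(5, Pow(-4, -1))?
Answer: Rational(3115, 4) ≈ 778.75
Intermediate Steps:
Function('b')(C) = Rational(-5, 4) (Function('b')(C) = Mul(5, Rational(-1, 4)) = Rational(-5, 4))
Mul(-623, Function('b')(Add(Mul(-1, Pow(1, -1)), Mul(0, Pow(-2, -1))))) = Mul(-623, Rational(-5, 4)) = Rational(3115, 4)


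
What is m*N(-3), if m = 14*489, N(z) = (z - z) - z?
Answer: 20538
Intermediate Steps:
N(z) = -z (N(z) = 0 - z = -z)
m = 6846
m*N(-3) = 6846*(-1*(-3)) = 6846*3 = 20538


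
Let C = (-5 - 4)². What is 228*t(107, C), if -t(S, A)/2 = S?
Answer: -48792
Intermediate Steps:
C = 81 (C = (-9)² = 81)
t(S, A) = -2*S
228*t(107, C) = 228*(-2*107) = 228*(-214) = -48792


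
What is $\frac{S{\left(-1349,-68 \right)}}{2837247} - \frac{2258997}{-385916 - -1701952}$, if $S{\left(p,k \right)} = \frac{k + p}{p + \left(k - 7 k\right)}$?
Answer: $- \frac{6031179981221707}{3513617960511372} \approx -1.7165$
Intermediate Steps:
$S{\left(p,k \right)} = \frac{k + p}{p - 6 k}$
$\frac{S{\left(-1349,-68 \right)}}{2837247} - \frac{2258997}{-385916 - -1701952} = \frac{\frac{1}{-1349 - -408} \left(-68 - 1349\right)}{2837247} - \frac{2258997}{-385916 - -1701952} = \frac{1}{-1349 + 408} \left(-1417\right) \frac{1}{2837247} - \frac{2258997}{-385916 + 1701952} = \frac{1}{-941} \left(-1417\right) \frac{1}{2837247} - \frac{2258997}{1316036} = \left(- \frac{1}{941}\right) \left(-1417\right) \frac{1}{2837247} - \frac{2258997}{1316036} = \frac{1417}{941} \cdot \frac{1}{2837247} - \frac{2258997}{1316036} = \frac{1417}{2669849427} - \frac{2258997}{1316036} = - \frac{6031179981221707}{3513617960511372}$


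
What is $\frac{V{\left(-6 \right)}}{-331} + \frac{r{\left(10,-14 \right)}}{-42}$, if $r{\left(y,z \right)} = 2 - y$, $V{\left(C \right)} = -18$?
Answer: $\frac{1702}{6951} \approx 0.24486$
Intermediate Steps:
$\frac{V{\left(-6 \right)}}{-331} + \frac{r{\left(10,-14 \right)}}{-42} = - \frac{18}{-331} + \frac{2 - 10}{-42} = \left(-18\right) \left(- \frac{1}{331}\right) + \left(2 - 10\right) \left(- \frac{1}{42}\right) = \frac{18}{331} - - \frac{4}{21} = \frac{18}{331} + \frac{4}{21} = \frac{1702}{6951}$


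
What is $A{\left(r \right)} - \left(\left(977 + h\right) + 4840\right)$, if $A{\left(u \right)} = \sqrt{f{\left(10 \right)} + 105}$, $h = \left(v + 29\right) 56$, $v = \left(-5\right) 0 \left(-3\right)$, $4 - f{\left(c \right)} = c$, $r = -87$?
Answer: $-7441 + 3 \sqrt{11} \approx -7431.0$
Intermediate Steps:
$f{\left(c \right)} = 4 - c$
$v = 0$ ($v = 0 \left(-3\right) = 0$)
$h = 1624$ ($h = \left(0 + 29\right) 56 = 29 \cdot 56 = 1624$)
$A{\left(u \right)} = 3 \sqrt{11}$ ($A{\left(u \right)} = \sqrt{\left(4 - 10\right) + 105} = \sqrt{-6 + 105} = \sqrt{99} = 3 \sqrt{11}$)
$A{\left(r \right)} - \left(\left(977 + h\right) + 4840\right) = 3 \sqrt{11} - \left(\left(977 + 1624\right) + 4840\right) = 3 \sqrt{11} - \left(2601 + 4840\right) = 3 \sqrt{11} - 7441 = -7441 + 3 \sqrt{11}$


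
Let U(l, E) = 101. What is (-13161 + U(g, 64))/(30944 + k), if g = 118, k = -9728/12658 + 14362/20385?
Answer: -842478822450/1996141713109 ≈ -0.42205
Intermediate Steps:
k = -8255542/129016665 (k = -9728*1/12658 + 14362*(1/20385) = -4864/6329 + 14362/20385 = -8255542/129016665 ≈ -0.063988)
(-13161 + U(g, 64))/(30944 + k) = (-13161 + 101)/(30944 - 8255542/129016665) = -13060/3992283426218/129016665 = -13060*129016665/3992283426218 = -842478822450/1996141713109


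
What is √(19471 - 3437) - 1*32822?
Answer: -32822 + √16034 ≈ -32695.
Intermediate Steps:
√(19471 - 3437) - 1*32822 = √16034 - 32822 = -32822 + √16034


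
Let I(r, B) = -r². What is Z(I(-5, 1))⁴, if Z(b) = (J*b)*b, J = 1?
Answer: 152587890625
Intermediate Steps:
Z(b) = b² (Z(b) = (1*b)*b = b*b = b²)
Z(I(-5, 1))⁴ = ((-1*(-5)²)²)⁴ = ((-1*25)²)⁴ = ((-25)²)⁴ = 625⁴ = 152587890625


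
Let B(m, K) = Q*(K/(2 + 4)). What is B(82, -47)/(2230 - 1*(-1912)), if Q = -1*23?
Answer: 1081/24852 ≈ 0.043498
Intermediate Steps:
Q = -23
B(m, K) = -23*K/6 (B(m, K) = -23*K/(2 + 4) = -23*K/6)
B(82, -47)/(2230 - 1*(-1912)) = (-23/6*(-47))/(2230 - 1*(-1912)) = 1081/(6*(2230 + 1912)) = (1081/6)/4142 = (1081/6)*(1/4142) = 1081/24852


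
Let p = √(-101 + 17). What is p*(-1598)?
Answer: -3196*I*√21 ≈ -14646.0*I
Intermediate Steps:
p = 2*I*√21 (p = √(-84) = 2*I*√21 ≈ 9.1651*I)
p*(-1598) = (2*I*√21)*(-1598) = -3196*I*√21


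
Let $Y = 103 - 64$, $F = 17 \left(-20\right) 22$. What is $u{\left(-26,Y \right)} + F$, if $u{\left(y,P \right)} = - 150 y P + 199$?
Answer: $144819$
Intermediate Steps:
$F = -7480$ ($F = \left(-340\right) 22 = -7480$)
$Y = 39$ ($Y = 103 - 64 = 39$)
$u{\left(y,P \right)} = 199 - 150 P y$ ($u{\left(y,P \right)} = - 150 P y + 199 = 199 - 150 P y$)
$u{\left(-26,Y \right)} + F = \left(199 - 5850 \left(-26\right)\right) - 7480 = \left(199 + 152100\right) - 7480 = 152299 - 7480 = 144819$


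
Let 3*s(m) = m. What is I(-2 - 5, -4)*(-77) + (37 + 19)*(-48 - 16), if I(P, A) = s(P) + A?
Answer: -9289/3 ≈ -3096.3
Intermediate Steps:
s(m) = m/3
I(P, A) = A + P/3 (I(P, A) = P/3 + A = A + P/3)
I(-2 - 5, -4)*(-77) + (37 + 19)*(-48 - 16) = (-4 + (-2 - 5)/3)*(-77) + (37 + 19)*(-48 - 16) = (-4 + (1/3)*(-7))*(-77) + 56*(-64) = (-4 - 7/3)*(-77) - 3584 = -19/3*(-77) - 3584 = 1463/3 - 3584 = -9289/3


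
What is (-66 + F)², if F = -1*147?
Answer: 45369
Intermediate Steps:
F = -147
(-66 + F)² = (-66 - 147)² = (-213)² = 45369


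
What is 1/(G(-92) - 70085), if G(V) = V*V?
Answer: -1/61621 ≈ -1.6228e-5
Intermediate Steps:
G(V) = V²
1/(G(-92) - 70085) = 1/((-92)² - 70085) = 1/(8464 - 70085) = 1/(-61621) = -1/61621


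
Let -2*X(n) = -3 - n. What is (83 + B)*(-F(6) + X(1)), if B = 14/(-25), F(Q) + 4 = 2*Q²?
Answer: -136026/25 ≈ -5441.0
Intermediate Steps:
F(Q) = -4 + 2*Q²
X(n) = 3/2 + n/2 (X(n) = -(-3 - n)/2 = 3/2 + n/2)
B = -14/25 (B = 14*(-1/25) = -14/25 ≈ -0.56000)
(83 + B)*(-F(6) + X(1)) = (83 - 14/25)*(-(-4 + 2*6²) + (3/2 + (½)*1)) = 2061*(-(-4 + 2*36) + (3/2 + ½))/25 = 2061*(-(-4 + 72) + 2)/25 = 2061*(-1*68 + 2)/25 = 2061*(-68 + 2)/25 = (2061/25)*(-66) = -136026/25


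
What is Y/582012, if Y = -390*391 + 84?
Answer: -8467/32334 ≈ -0.26186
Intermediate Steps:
Y = -152406 (Y = -152490 + 84 = -152406)
Y/582012 = -152406/582012 = -152406*1/582012 = -8467/32334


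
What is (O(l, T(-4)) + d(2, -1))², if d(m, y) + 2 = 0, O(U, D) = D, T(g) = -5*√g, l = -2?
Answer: -96 + 40*I ≈ -96.0 + 40.0*I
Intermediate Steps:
d(m, y) = -2 (d(m, y) = -2 + 0 = -2)
(O(l, T(-4)) + d(2, -1))² = (-10*I - 2)² = (-2 - 10*I)²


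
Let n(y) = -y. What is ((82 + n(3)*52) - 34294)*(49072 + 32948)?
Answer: -2818863360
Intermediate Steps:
((82 + n(3)*52) - 34294)*(49072 + 32948) = ((82 - 1*3*52) - 34294)*(49072 + 32948) = ((82 - 3*52) - 34294)*82020 = ((82 - 156) - 34294)*82020 = (-74 - 34294)*82020 = -34368*82020 = -2818863360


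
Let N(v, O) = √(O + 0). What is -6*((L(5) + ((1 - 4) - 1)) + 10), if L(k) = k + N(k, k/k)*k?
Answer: -96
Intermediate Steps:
N(v, O) = √O
L(k) = 2*k (L(k) = k + √(k/k)*k = k + √1*k = k + 1*k = k + k = 2*k)
-6*((L(5) + ((1 - 4) - 1)) + 10) = -6*((2*5 + ((1 - 4) - 1)) + 10) = -6*((10 + (-3 - 1)) + 10) = -6*((10 - 4) + 10) = -6*(6 + 10) = -6*16 = -96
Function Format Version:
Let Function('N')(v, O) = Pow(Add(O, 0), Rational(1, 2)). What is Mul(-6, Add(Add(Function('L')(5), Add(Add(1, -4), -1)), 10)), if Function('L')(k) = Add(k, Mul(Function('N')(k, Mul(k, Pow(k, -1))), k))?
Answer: -96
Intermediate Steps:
Function('N')(v, O) = Pow(O, Rational(1, 2))
Function('L')(k) = Mul(2, k) (Function('L')(k) = Add(k, Mul(Pow(Mul(k, Pow(k, -1)), Rational(1, 2)), k)) = Add(k, Mul(Pow(1, Rational(1, 2)), k)) = Add(k, Mul(1, k)) = Add(k, k) = Mul(2, k))
Mul(-6, Add(Add(Function('L')(5), Add(Add(1, -4), -1)), 10)) = Mul(-6, Add(Add(Mul(2, 5), Add(Add(1, -4), -1)), 10)) = Mul(-6, Add(Add(10, Add(-3, -1)), 10)) = Mul(-6, Add(Add(10, -4), 10)) = Mul(-6, Add(6, 10)) = Mul(-6, 16) = -96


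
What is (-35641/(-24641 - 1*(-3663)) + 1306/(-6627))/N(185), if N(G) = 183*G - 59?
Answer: 208795639/4698360677976 ≈ 4.4440e-5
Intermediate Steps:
N(G) = -59 + 183*G
(-35641/(-24641 - 1*(-3663)) + 1306/(-6627))/N(185) = (-35641/(-24641 - 1*(-3663)) + 1306/(-6627))/(-59 + 183*185) = (-35641/(-24641 + 3663) + 1306*(-1/6627))/(-59 + 33855) = (-35641/(-20978) - 1306/6627)/33796 = (-35641*(-1/20978) - 1306/6627)*(1/33796) = (35641/20978 - 1306/6627)*(1/33796) = (208795639/139021206)*(1/33796) = 208795639/4698360677976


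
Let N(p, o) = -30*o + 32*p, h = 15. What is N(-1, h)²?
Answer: 232324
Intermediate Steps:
N(-1, h)² = (-30*15 + 32*(-1))² = (-450 - 32)² = (-482)² = 232324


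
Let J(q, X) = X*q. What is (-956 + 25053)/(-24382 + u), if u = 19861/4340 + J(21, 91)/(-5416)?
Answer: -141602646920/143252591161 ≈ -0.98848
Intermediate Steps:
u = 24818359/5876360 (u = 19861/4340 + (91*21)/(-5416) = 19861*(1/4340) + 1911*(-1/5416) = 19861/4340 - 1911/5416 = 24818359/5876360 ≈ 4.2234)
(-956 + 25053)/(-24382 + u) = (-956 + 25053)/(-24382 + 24818359/5876360) = 24097/(-143252591161/5876360) = 24097*(-5876360/143252591161) = -141602646920/143252591161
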